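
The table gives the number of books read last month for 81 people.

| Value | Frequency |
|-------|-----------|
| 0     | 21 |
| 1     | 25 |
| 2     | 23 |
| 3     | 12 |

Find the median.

Cumulative frequencies: 21, 46, 69, 81
n = 81, so the median is the value in position (n+1)/2 = 41.
Position 41 falls at value 1.

1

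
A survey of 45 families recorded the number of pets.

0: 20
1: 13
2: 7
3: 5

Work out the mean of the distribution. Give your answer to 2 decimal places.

0.93

Values: 0, 1, 2, 3
Σfx = 20×0 + 13×1 + 7×2 + 5×3 = 42
n = Σf = 45
Mean = 42 / 45 = 0.9333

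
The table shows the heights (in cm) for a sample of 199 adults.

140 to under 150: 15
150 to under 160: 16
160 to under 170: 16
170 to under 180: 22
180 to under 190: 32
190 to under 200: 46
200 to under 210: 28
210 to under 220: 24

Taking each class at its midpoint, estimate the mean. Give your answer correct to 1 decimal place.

Midpoints: 145, 155, 165, 175, 185, 195, 205, 215
Σfm = 15×145 + 16×155 + 16×165 + 22×175 + 32×185 + 46×195 + 28×205 + 24×215 = 36935
n = Σf = 199
Mean = 36935 / 199 = 185.6030

185.6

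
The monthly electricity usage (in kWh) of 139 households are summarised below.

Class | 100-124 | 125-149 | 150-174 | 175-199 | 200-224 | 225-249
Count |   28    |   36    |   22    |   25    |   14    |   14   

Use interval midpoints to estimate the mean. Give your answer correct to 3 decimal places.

162.540

Midpoints: 112, 137, 162, 187, 212, 237
Σfm = 28×112 + 36×137 + 22×162 + 25×187 + 14×212 + 14×237 = 22593
n = Σf = 139
Mean = 22593 / 139 = 162.5396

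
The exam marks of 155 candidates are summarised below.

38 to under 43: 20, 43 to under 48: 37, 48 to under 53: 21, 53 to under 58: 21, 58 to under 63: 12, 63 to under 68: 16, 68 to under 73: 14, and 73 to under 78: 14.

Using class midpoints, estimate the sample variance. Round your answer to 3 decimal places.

Midpoints: 40.5, 45.5, 50.5, 55.5, 60.5, 65.5, 70.5, 75.5
n = 155, Σfm = 8537.5, mean = 55.0806
Σfm² = 489598.75
Σf(m − x̄)² = Σfm² − (Σfm)²/n = 489598.75 − 8537.5²/155 = 19347.7419
Sample variance = 19347.7419 / 154 = 125.6347

125.635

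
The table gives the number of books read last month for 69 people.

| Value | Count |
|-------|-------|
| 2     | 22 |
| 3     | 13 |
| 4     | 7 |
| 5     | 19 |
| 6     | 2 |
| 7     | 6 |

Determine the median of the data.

3

Cumulative frequencies: 22, 35, 42, 61, 63, 69
n = 69, so the median is the value in position (n+1)/2 = 35.
Position 35 falls at value 3.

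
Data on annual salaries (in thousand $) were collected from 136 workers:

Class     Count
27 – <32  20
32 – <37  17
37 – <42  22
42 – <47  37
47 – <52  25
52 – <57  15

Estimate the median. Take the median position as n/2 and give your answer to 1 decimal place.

Cumulative frequencies: 20, 37, 59, 96, 121, 136
n = 136; position = n/2 = 68.
This falls in the class 42 – <47: L = 42, F = 59, f = 37, h = 5.
Median ≈ 42 + ((68 − 59) / 37) × 5 = 43.2162

43.2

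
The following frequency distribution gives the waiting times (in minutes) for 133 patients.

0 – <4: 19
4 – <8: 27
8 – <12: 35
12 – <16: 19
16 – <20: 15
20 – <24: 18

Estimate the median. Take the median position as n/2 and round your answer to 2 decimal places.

10.34

Cumulative frequencies: 19, 46, 81, 100, 115, 133
n = 133; position = n/2 = 66.5.
This falls in the class 8 – <12: L = 8, F = 46, f = 35, h = 4.
Median ≈ 8 + ((66.5 − 46) / 35) × 4 = 10.3429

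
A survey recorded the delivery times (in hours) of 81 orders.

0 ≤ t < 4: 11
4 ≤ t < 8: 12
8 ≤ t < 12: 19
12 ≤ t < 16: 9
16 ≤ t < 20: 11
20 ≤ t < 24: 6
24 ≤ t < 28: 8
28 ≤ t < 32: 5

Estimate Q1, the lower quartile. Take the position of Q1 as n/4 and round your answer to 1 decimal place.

Cumulative frequencies: 11, 23, 42, 51, 62, 68, 76, 81
n = 81; position = n/4 = 20.25.
This falls in the class 4 ≤ t < 8: L = 4, F = 11, f = 12, h = 4.
Lower quartile ≈ 4 + ((20.25 − 11) / 12) × 4 = 7.0833

7.1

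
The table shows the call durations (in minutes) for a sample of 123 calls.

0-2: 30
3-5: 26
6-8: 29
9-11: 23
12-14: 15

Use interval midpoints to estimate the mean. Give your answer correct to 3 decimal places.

6.195

Midpoints: 1, 4, 7, 10, 13
Σfm = 30×1 + 26×4 + 29×7 + 23×10 + 15×13 = 762
n = Σf = 123
Mean = 762 / 123 = 6.1951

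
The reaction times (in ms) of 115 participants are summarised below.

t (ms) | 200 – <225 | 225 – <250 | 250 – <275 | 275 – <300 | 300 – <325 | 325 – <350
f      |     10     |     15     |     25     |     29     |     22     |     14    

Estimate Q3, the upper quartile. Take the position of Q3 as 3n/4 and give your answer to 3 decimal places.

Cumulative frequencies: 10, 25, 50, 79, 101, 115
n = 115; position = 3n/4 = 86.25.
This falls in the class 300 – <325: L = 300, F = 79, f = 22, h = 25.
Upper quartile ≈ 300 + ((86.25 − 79) / 22) × 25 = 308.2386

308.239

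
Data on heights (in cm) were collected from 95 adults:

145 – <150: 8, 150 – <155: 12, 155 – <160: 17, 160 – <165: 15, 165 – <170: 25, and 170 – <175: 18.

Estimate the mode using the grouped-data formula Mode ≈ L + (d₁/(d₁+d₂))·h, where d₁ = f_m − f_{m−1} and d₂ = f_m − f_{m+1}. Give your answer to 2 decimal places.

167.94

Modal class: 165 – <170 (highest frequency 25).
d₁ = 25 − 15 = 10, d₂ = 25 − 18 = 7
Mode ≈ 165 + (10/(10+7)) × 5 = 165 + 2.9412 = 167.9412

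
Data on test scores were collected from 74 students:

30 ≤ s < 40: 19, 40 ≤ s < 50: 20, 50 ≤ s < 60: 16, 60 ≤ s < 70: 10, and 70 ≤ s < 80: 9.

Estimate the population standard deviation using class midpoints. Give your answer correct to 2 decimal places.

Midpoints: 35, 45, 55, 65, 75
n = 74, Σfm = 3770, mean = 50.9459
Σfm² = 205050
Σf(m − x̄)² = Σfm² − (Σfm)²/n = 205050 − 3770²/74 = 12983.7838
Population variance = 12983.7838 / 74 = 175.4565
Standard deviation = √175.4565 = 13.2460

13.25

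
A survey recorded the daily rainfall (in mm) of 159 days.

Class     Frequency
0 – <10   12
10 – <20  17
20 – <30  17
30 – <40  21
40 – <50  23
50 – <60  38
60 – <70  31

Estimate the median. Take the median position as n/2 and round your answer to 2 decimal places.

45.43

Cumulative frequencies: 12, 29, 46, 67, 90, 128, 159
n = 159; position = n/2 = 79.5.
This falls in the class 40 – <50: L = 40, F = 67, f = 23, h = 10.
Median ≈ 40 + ((79.5 − 67) / 23) × 10 = 45.4348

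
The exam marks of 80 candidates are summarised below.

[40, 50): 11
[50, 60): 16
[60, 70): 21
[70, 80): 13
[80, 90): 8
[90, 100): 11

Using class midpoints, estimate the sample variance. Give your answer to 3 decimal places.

Midpoints: 45, 55, 65, 75, 85, 95
n = 80, Σfm = 5440, mean = 68.0000
Σfm² = 389600
Σf(m − x̄)² = Σfm² − (Σfm)²/n = 389600 − 5440²/80 = 19680.0000
Sample variance = 19680.0000 / 79 = 249.1139

249.114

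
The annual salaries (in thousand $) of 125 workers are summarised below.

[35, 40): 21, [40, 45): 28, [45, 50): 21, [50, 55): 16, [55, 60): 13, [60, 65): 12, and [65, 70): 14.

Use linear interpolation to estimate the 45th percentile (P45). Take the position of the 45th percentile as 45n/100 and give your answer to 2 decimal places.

46.73

Cumulative frequencies: 21, 49, 70, 86, 99, 111, 125
n = 125; position = 45n/100 = 56.25.
This falls in the class [45, 50): L = 45, F = 49, f = 21, h = 5.
45th percentile ≈ 45 + ((56.25 − 49) / 21) × 5 = 46.7262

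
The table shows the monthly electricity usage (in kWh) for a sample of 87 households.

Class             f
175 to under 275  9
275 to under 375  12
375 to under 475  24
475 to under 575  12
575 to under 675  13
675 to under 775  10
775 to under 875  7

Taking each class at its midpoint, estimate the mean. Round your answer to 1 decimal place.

500.9

Midpoints: 225, 325, 425, 525, 625, 725, 825
Σfm = 9×225 + 12×325 + 24×425 + 12×525 + 13×625 + 10×725 + 7×825 = 43575
n = Σf = 87
Mean = 43575 / 87 = 500.8621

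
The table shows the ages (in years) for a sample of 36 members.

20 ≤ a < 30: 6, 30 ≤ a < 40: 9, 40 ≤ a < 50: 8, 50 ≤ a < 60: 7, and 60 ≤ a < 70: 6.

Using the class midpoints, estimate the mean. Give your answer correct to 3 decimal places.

Midpoints: 25, 35, 45, 55, 65
Σfm = 6×25 + 9×35 + 8×45 + 7×55 + 6×65 = 1600
n = Σf = 36
Mean = 1600 / 36 = 44.4444

44.444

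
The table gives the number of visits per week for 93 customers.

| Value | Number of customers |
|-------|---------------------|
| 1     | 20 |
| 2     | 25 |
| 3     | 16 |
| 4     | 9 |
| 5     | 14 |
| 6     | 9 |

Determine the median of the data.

3

Cumulative frequencies: 20, 45, 61, 70, 84, 93
n = 93, so the median is the value in position (n+1)/2 = 47.
Position 47 falls at value 3.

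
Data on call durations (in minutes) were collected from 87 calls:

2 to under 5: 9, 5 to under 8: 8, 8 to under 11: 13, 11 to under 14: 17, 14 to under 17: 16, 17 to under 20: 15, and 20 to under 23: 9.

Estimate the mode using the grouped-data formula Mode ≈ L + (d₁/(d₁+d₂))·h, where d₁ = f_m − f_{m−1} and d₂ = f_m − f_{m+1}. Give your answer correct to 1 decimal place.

Modal class: 11 to under 14 (highest frequency 17).
d₁ = 17 − 13 = 4, d₂ = 17 − 16 = 1
Mode ≈ 11 + (4/(4+1)) × 3 = 11 + 2.4000 = 13.4000

13.4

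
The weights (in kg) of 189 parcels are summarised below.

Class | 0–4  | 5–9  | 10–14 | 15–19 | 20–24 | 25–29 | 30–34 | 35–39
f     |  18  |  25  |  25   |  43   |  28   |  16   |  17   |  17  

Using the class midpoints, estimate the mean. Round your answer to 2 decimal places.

Midpoints: 2, 7, 12, 17, 22, 27, 32, 37
Σfm = 18×2 + 25×7 + 25×12 + 43×17 + 28×22 + 16×27 + 17×32 + 17×37 = 3463
n = Σf = 189
Mean = 3463 / 189 = 18.3228

18.32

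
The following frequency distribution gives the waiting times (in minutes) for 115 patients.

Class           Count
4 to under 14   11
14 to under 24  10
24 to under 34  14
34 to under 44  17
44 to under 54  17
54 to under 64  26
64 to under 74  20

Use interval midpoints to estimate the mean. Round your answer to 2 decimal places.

44.39

Midpoints: 9, 19, 29, 39, 49, 59, 69
Σfm = 11×9 + 10×19 + 14×29 + 17×39 + 17×49 + 26×59 + 20×69 = 5105
n = Σf = 115
Mean = 5105 / 115 = 44.3913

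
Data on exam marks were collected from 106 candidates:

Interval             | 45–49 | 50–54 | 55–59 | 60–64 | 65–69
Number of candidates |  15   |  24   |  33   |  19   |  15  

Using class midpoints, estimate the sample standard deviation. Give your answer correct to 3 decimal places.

Midpoints: 47, 52, 57, 62, 67
n = 106, Σfm = 6017, mean = 56.7642
Σfm² = 345619
Σf(m − x̄)² = Σfm² − (Σfm)²/n = 345619 − 6017²/106 = 4069.1038
Sample variance = 4069.1038 / 105 = 38.7534
Standard deviation = √38.7534 = 6.2252

6.225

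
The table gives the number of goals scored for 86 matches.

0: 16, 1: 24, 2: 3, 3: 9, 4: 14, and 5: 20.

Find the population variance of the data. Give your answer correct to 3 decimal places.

3.645

Values: 0, 1, 2, 3, 4, 5
n = 86, Σfx = 213, mean = 2.4767
Σfx² = 841
Σf(x − x̄)² = Σfx² − (Σfx)²/n = 841 − 213²/86 = 313.4535
Population variance = 313.4535 / 86 = 3.6448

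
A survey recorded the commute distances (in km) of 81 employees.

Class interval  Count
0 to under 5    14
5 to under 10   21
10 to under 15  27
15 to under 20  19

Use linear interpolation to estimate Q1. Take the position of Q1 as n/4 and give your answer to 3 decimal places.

6.488

Cumulative frequencies: 14, 35, 62, 81
n = 81; position = n/4 = 20.25.
This falls in the class 5 to under 10: L = 5, F = 14, f = 21, h = 5.
Lower quartile ≈ 5 + ((20.25 − 14) / 21) × 5 = 6.4881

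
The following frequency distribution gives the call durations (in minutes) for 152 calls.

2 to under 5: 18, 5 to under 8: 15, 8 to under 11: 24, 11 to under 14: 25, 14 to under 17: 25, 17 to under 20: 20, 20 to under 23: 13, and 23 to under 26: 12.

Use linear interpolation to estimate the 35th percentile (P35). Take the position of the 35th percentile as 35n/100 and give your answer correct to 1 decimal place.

10.5

Cumulative frequencies: 18, 33, 57, 82, 107, 127, 140, 152
n = 152; position = 35n/100 = 53.2.
This falls in the class 8 to under 11: L = 8, F = 33, f = 24, h = 3.
35th percentile ≈ 8 + ((53.2 − 33) / 24) × 3 = 10.5250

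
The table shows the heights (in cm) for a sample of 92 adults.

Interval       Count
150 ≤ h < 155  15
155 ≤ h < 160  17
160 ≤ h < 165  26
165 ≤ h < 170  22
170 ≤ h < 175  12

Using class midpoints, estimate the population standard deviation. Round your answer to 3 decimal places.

Midpoints: 152.5, 157.5, 162.5, 167.5, 172.5
n = 92, Σfm = 14945, mean = 162.4457
Σfm² = 2431425
Σf(m − x̄)² = Σfm² − (Σfm)²/n = 2431425 − 14945²/92 = 3674.7283
Population variance = 3674.7283 / 92 = 39.9427
Standard deviation = √39.9427 = 6.3200

6.320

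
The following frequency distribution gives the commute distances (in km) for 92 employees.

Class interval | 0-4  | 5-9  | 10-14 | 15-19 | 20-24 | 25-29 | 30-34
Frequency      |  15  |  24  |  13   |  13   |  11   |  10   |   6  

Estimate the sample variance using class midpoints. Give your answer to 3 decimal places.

Midpoints: 2, 7, 12, 17, 22, 27, 32
n = 92, Σfm = 1279, mean = 13.9022
Σfm² = 25623
Σf(m − x̄)² = Σfm² − (Σfm)²/n = 25623 − 1279²/92 = 7842.1196
Sample variance = 7842.1196 / 91 = 86.1771

86.177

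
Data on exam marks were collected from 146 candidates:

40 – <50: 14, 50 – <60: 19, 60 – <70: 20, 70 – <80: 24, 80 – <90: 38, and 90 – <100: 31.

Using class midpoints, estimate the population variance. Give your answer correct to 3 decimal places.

Midpoints: 45, 55, 65, 75, 85, 95
n = 146, Σfm = 10950, mean = 75.0000
Σfm² = 859650
Σf(m − x̄)² = Σfm² − (Σfm)²/n = 859650 − 10950²/146 = 38400.0000
Population variance = 38400.0000 / 146 = 263.0137

263.014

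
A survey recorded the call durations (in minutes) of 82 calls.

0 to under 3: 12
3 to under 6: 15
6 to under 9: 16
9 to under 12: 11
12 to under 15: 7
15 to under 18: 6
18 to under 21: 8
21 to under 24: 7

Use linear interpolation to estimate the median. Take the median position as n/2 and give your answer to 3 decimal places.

8.625

Cumulative frequencies: 12, 27, 43, 54, 61, 67, 75, 82
n = 82; position = n/2 = 41.
This falls in the class 6 to under 9: L = 6, F = 27, f = 16, h = 3.
Median ≈ 6 + ((41 − 27) / 16) × 3 = 8.6250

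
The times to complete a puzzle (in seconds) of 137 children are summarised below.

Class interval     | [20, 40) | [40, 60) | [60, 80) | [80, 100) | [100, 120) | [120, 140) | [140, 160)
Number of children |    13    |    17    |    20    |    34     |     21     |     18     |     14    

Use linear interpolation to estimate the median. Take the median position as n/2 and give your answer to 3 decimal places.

Cumulative frequencies: 13, 30, 50, 84, 105, 123, 137
n = 137; position = n/2 = 68.5.
This falls in the class [80, 100): L = 80, F = 50, f = 34, h = 20.
Median ≈ 80 + ((68.5 − 50) / 34) × 20 = 90.8824

90.882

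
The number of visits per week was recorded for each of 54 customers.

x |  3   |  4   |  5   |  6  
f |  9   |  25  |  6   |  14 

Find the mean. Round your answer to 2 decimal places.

4.46

Values: 3, 4, 5, 6
Σfx = 9×3 + 25×4 + 6×5 + 14×6 = 241
n = Σf = 54
Mean = 241 / 54 = 4.4630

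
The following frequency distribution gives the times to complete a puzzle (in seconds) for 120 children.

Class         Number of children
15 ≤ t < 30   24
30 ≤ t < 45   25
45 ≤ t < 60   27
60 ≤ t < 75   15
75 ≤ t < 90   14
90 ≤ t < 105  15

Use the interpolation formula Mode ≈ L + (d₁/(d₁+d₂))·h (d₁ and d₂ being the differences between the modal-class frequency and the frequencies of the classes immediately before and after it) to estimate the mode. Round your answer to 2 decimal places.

47.14

Modal class: 45 ≤ t < 60 (highest frequency 27).
d₁ = 27 − 25 = 2, d₂ = 27 − 15 = 12
Mode ≈ 45 + (2/(2+12)) × 15 = 45 + 2.1429 = 47.1429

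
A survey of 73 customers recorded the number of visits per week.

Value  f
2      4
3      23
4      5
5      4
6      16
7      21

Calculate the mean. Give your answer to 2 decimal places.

4.93

Values: 2, 3, 4, 5, 6, 7
Σfx = 4×2 + 23×3 + 5×4 + 4×5 + 16×6 + 21×7 = 360
n = Σf = 73
Mean = 360 / 73 = 4.9315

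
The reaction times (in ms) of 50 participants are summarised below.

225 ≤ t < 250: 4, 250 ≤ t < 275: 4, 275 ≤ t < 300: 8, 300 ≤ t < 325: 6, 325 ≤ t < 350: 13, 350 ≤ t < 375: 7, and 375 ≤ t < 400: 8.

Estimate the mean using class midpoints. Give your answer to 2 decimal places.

324.00

Midpoints: 237.5, 262.5, 287.5, 312.5, 337.5, 362.5, 387.5
Σfm = 4×237.5 + 4×262.5 + 8×287.5 + 6×312.5 + 13×337.5 + 7×362.5 + 8×387.5 = 16200
n = Σf = 50
Mean = 16200 / 50 = 324.0000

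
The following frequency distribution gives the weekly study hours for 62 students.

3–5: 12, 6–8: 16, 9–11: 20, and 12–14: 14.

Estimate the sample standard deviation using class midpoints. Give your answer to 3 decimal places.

3.146

Midpoints: 4, 7, 10, 13
n = 62, Σfm = 542, mean = 8.7419
Σfm² = 5342
Σf(m − x̄)² = Σfm² − (Σfm)²/n = 5342 − 542²/62 = 603.8710
Sample variance = 603.8710 / 61 = 9.8995
Standard deviation = √9.8995 = 3.1464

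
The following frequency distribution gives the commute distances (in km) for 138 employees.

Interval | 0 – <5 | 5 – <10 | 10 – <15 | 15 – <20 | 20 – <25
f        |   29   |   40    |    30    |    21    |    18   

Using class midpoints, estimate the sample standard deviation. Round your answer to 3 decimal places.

Midpoints: 2.5, 7.5, 12.5, 17.5, 22.5
n = 138, Σfm = 1520, mean = 11.0145
Σfm² = 22662.5
Σf(m − x̄)² = Σfm² − (Σfm)²/n = 22662.5 − 1520²/138 = 5920.4710
Sample variance = 5920.4710 / 137 = 43.2151
Standard deviation = √43.2151 = 6.5738

6.574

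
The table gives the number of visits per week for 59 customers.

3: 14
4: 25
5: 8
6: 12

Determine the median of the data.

Cumulative frequencies: 14, 39, 47, 59
n = 59, so the median is the value in position (n+1)/2 = 30.
Position 30 falls at value 4.

4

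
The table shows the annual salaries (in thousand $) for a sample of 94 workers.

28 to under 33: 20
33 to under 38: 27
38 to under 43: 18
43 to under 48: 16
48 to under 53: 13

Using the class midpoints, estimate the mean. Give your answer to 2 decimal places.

39.17

Midpoints: 30.5, 35.5, 40.5, 45.5, 50.5
Σfm = 20×30.5 + 27×35.5 + 18×40.5 + 16×45.5 + 13×50.5 = 3682
n = Σf = 94
Mean = 3682 / 94 = 39.1702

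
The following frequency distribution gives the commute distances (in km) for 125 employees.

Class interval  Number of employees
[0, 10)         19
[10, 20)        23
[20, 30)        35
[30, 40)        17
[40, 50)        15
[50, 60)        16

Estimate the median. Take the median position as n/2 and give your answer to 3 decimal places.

25.857

Cumulative frequencies: 19, 42, 77, 94, 109, 125
n = 125; position = n/2 = 62.5.
This falls in the class [20, 30): L = 20, F = 42, f = 35, h = 10.
Median ≈ 20 + ((62.5 − 42) / 35) × 10 = 25.8571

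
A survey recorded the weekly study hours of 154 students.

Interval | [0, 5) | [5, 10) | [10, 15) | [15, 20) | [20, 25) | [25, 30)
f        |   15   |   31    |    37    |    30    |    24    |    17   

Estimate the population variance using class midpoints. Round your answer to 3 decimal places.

55.191

Midpoints: 2.5, 7.5, 12.5, 17.5, 22.5, 27.5
n = 154, Σfm = 2265, mean = 14.7078
Σfm² = 41812.5
Σf(m − x̄)² = Σfm² − (Σfm)²/n = 41812.5 − 2265²/154 = 8499.3506
Population variance = 8499.3506 / 154 = 55.1906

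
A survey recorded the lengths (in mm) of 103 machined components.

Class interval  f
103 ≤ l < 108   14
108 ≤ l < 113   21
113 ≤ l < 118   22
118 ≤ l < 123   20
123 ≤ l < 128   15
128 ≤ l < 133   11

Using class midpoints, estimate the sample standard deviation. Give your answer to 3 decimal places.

7.746

Midpoints: 105.5, 110.5, 115.5, 120.5, 125.5, 130.5
n = 103, Σfm = 12066.5, mean = 117.1505
Σfm² = 1419715.75
Σf(m − x̄)² = Σfm² − (Σfm)²/n = 1419715.75 − 12066.5²/103 = 6119.4175
Sample variance = 6119.4175 / 102 = 59.9943
Standard deviation = √59.9943 = 7.7456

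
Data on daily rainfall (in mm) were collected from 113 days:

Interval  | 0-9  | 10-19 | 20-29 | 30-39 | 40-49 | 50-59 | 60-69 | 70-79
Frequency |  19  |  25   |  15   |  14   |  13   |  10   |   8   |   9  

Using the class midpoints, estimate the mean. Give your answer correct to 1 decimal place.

31.9

Midpoints: 4.5, 14.5, 24.5, 34.5, 44.5, 54.5, 64.5, 74.5
Σfm = 19×4.5 + 25×14.5 + 15×24.5 + 14×34.5 + 13×44.5 + 10×54.5 + 8×64.5 + 9×74.5 = 3608.5
n = Σf = 113
Mean = 3608.5 / 113 = 31.9336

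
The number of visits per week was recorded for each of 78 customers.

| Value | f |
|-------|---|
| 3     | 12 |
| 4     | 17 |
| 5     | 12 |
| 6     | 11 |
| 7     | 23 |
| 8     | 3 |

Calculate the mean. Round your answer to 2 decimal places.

5.32

Values: 3, 4, 5, 6, 7, 8
Σfx = 12×3 + 17×4 + 12×5 + 11×6 + 23×7 + 3×8 = 415
n = Σf = 78
Mean = 415 / 78 = 5.3205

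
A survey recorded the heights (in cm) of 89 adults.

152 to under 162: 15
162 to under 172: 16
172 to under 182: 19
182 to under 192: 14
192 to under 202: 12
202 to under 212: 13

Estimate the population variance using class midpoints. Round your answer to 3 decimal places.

Midpoints: 157, 167, 177, 187, 197, 207
n = 89, Σfm = 16063, mean = 180.4831
Σfm² = 2923521
Σf(m − x̄)² = Σfm² − (Σfm)²/n = 2923521 − 16063²/89 = 24420.2247
Population variance = 24420.2247 / 89 = 274.3845

274.385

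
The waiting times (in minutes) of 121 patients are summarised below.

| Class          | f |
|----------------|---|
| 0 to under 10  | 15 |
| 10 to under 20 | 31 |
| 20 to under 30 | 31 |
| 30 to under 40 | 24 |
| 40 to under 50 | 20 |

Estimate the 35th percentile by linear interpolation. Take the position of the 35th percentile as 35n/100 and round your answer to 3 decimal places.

Cumulative frequencies: 15, 46, 77, 101, 121
n = 121; position = 35n/100 = 42.35.
This falls in the class 10 to under 20: L = 10, F = 15, f = 31, h = 10.
35th percentile ≈ 10 + ((42.35 − 15) / 31) × 10 = 18.8226

18.823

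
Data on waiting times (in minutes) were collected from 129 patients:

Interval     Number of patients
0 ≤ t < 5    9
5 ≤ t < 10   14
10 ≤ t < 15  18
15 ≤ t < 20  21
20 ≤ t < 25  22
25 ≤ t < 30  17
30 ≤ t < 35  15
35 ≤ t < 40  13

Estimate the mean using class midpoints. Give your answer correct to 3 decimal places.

Midpoints: 2.5, 7.5, 12.5, 17.5, 22.5, 27.5, 32.5, 37.5
Σfm = 9×2.5 + 14×7.5 + 18×12.5 + 21×17.5 + 22×22.5 + 17×27.5 + 15×32.5 + 13×37.5 = 2657.5
n = Σf = 129
Mean = 2657.5 / 129 = 20.6008

20.601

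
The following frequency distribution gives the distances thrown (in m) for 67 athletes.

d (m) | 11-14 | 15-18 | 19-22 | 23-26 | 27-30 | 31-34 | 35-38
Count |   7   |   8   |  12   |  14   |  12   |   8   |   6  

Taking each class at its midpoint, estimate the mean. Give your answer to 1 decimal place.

24.3

Midpoints: 12.5, 16.5, 20.5, 24.5, 28.5, 32.5, 36.5
Σfm = 7×12.5 + 8×16.5 + 12×20.5 + 14×24.5 + 12×28.5 + 8×32.5 + 6×36.5 = 1629.5
n = Σf = 67
Mean = 1629.5 / 67 = 24.3209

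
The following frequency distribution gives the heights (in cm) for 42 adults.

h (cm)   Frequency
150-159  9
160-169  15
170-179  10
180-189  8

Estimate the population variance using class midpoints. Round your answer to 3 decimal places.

Midpoints: 154.5, 164.5, 174.5, 184.5
n = 42, Σfm = 7079, mean = 168.5476
Σfm² = 1197560.5
Σf(m − x̄)² = Σfm² − (Σfm)²/n = 1197560.5 − 7079²/42 = 4411.9048
Population variance = 4411.9048 / 42 = 105.0454

105.045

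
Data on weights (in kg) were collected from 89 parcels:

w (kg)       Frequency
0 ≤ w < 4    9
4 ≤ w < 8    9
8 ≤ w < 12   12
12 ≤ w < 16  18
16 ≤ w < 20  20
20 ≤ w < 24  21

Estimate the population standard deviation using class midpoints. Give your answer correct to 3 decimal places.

Midpoints: 2, 6, 10, 14, 18, 22
n = 89, Σfm = 1266, mean = 14.2247
Σfm² = 21732
Σf(m − x̄)² = Σfm² − (Σfm)²/n = 21732 − 1266²/89 = 3723.5056
Population variance = 3723.5056 / 89 = 41.8371
Standard deviation = √41.8371 = 6.4682

6.468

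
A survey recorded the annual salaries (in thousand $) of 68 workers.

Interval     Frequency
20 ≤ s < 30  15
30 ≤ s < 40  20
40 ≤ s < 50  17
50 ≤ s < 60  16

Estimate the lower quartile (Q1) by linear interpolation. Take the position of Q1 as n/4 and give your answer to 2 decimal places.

Cumulative frequencies: 15, 35, 52, 68
n = 68; position = n/4 = 17.
This falls in the class 30 ≤ s < 40: L = 30, F = 15, f = 20, h = 10.
Lower quartile ≈ 30 + ((17 − 15) / 20) × 10 = 31.0000

31.00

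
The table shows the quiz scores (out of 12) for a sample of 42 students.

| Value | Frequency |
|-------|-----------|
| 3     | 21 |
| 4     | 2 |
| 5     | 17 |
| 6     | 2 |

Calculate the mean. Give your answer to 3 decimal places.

4.000

Values: 3, 4, 5, 6
Σfx = 21×3 + 2×4 + 17×5 + 2×6 = 168
n = Σf = 42
Mean = 168 / 42 = 4.0000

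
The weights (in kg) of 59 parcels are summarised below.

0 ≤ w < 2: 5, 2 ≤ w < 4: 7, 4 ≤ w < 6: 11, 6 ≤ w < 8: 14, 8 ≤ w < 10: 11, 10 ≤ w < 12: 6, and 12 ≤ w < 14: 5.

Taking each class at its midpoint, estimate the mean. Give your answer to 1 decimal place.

6.9

Midpoints: 1, 3, 5, 7, 9, 11, 13
Σfm = 5×1 + 7×3 + 11×5 + 14×7 + 11×9 + 6×11 + 5×13 = 409
n = Σf = 59
Mean = 409 / 59 = 6.9322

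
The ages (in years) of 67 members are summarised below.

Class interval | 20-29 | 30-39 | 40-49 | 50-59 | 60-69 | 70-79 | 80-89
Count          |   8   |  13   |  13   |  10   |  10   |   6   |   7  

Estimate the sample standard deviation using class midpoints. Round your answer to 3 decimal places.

18.588

Midpoints: 24.5, 34.5, 44.5, 54.5, 64.5, 74.5, 84.5
n = 67, Σfm = 3451.5, mean = 51.5149
Σfm² = 200606.75
Σf(m − x̄)² = Σfm² − (Σfm)²/n = 200606.75 − 3451.5²/67 = 22802.9851
Sample variance = 22802.9851 / 66 = 345.4998
Standard deviation = √345.4998 = 18.5876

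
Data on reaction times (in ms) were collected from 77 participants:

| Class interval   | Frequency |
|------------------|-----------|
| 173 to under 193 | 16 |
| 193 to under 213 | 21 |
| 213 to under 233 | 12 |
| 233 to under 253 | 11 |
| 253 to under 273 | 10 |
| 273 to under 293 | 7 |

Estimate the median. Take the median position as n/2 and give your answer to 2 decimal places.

215.50

Cumulative frequencies: 16, 37, 49, 60, 70, 77
n = 77; position = n/2 = 38.5.
This falls in the class 213 to under 233: L = 213, F = 37, f = 12, h = 20.
Median ≈ 213 + ((38.5 − 37) / 12) × 20 = 215.5000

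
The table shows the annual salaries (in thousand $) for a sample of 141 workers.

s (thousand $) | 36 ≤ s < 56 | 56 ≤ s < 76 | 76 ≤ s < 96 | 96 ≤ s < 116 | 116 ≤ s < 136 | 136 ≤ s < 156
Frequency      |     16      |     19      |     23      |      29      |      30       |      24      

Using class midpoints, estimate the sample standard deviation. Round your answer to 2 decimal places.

Midpoints: 46, 66, 86, 106, 126, 146
n = 141, Σfm = 14326, mean = 101.6028
Σfm² = 1600436
Σf(m − x̄)² = Σfm² − (Σfm)²/n = 1600436 − 14326²/141 = 144873.7589
Sample variance = 144873.7589 / 140 = 1034.8126
Standard deviation = √1034.8126 = 32.1685

32.17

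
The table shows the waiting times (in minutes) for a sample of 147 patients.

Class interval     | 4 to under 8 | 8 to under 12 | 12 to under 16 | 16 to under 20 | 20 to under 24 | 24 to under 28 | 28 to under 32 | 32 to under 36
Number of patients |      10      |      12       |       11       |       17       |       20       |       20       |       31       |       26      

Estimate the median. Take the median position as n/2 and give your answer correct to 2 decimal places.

24.70

Cumulative frequencies: 10, 22, 33, 50, 70, 90, 121, 147
n = 147; position = n/2 = 73.5.
This falls in the class 24 to under 28: L = 24, F = 70, f = 20, h = 4.
Median ≈ 24 + ((73.5 − 70) / 20) × 4 = 24.7000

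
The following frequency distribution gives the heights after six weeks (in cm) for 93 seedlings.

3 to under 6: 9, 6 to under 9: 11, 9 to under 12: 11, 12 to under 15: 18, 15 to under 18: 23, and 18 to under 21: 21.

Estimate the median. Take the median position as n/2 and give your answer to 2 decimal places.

Cumulative frequencies: 9, 20, 31, 49, 72, 93
n = 93; position = n/2 = 46.5.
This falls in the class 12 to under 15: L = 12, F = 31, f = 18, h = 3.
Median ≈ 12 + ((46.5 − 31) / 18) × 3 = 14.5833

14.58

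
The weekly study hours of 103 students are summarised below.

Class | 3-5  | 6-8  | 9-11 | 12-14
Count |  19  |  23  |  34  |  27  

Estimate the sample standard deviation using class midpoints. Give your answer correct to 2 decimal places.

Midpoints: 4, 7, 10, 13
n = 103, Σfm = 928, mean = 9.0097
Σfm² = 9394
Σf(m − x̄)² = Σfm² − (Σfm)²/n = 9394 − 928²/103 = 1032.9903
Sample variance = 1032.9903 / 102 = 10.1274
Standard deviation = √10.1274 = 3.1824

3.18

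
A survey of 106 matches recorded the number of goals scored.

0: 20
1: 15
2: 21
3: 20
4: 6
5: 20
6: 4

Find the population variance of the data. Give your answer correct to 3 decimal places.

Values: 0, 1, 2, 3, 4, 5, 6
n = 106, Σfx = 265, mean = 2.5000
Σfx² = 1019
Σf(x − x̄)² = Σfx² − (Σfx)²/n = 1019 − 265²/106 = 356.5000
Population variance = 356.5000 / 106 = 3.3632

3.363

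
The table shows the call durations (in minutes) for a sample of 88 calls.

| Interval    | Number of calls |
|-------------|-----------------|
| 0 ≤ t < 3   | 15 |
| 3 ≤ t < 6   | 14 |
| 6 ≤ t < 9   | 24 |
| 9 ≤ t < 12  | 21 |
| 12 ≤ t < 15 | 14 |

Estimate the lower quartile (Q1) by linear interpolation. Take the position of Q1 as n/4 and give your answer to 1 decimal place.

Cumulative frequencies: 15, 29, 53, 74, 88
n = 88; position = n/4 = 22.
This falls in the class 3 ≤ t < 6: L = 3, F = 15, f = 14, h = 3.
Lower quartile ≈ 3 + ((22 − 15) / 14) × 3 = 4.5000

4.5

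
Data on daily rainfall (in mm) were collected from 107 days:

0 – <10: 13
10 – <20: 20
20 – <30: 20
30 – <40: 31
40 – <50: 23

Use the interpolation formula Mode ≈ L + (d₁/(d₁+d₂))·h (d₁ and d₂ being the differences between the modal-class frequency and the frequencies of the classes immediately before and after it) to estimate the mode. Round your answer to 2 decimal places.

35.79

Modal class: 30 – <40 (highest frequency 31).
d₁ = 31 − 20 = 11, d₂ = 31 − 23 = 8
Mode ≈ 30 + (11/(11+8)) × 10 = 30 + 5.7895 = 35.7895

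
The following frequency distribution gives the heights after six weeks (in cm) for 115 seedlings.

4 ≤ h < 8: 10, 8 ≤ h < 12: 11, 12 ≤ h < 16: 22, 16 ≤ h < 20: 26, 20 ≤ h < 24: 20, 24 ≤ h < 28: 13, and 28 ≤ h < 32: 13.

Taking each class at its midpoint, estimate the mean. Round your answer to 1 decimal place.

Midpoints: 6, 10, 14, 18, 22, 26, 30
Σfm = 10×6 + 11×10 + 22×14 + 26×18 + 20×22 + 13×26 + 13×30 = 2114
n = Σf = 115
Mean = 2114 / 115 = 18.3826

18.4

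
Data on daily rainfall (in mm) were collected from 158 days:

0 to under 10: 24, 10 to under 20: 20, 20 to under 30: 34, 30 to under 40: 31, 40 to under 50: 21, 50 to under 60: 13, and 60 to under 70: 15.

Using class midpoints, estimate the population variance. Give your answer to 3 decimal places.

Midpoints: 5, 15, 25, 35, 45, 55, 65
n = 158, Σfm = 4990, mean = 31.5823
Σfm² = 209550
Σf(m − x̄)² = Σfm² − (Σfm)²/n = 209550 − 4990²/158 = 51954.4304
Population variance = 51954.4304 / 158 = 328.8255

328.826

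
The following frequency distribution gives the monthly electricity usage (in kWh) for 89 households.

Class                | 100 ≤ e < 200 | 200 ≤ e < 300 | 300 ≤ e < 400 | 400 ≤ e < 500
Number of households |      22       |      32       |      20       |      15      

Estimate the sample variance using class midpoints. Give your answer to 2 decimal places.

10589.89

Midpoints: 150, 250, 350, 450
n = 89, Σfm = 25050, mean = 281.4607
Σfm² = 7982500
Σf(m − x̄)² = Σfm² − (Σfm)²/n = 7982500 − 25050²/89 = 931910.1124
Sample variance = 931910.1124 / 88 = 10589.8876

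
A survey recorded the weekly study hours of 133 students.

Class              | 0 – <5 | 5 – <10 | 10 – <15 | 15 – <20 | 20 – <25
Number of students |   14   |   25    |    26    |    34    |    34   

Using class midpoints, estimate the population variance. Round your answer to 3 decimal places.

Midpoints: 2.5, 7.5, 12.5, 17.5, 22.5
n = 133, Σfm = 1907.5, mean = 14.3421
Σfm² = 33181.25
Σf(m − x̄)² = Σfm² − (Σfm)²/n = 33181.25 − 1907.5²/133 = 5823.6842
Population variance = 5823.6842 / 133 = 43.7871

43.787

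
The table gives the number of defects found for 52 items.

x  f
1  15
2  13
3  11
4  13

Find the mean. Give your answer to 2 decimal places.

Values: 1, 2, 3, 4
Σfx = 15×1 + 13×2 + 11×3 + 13×4 = 126
n = Σf = 52
Mean = 126 / 52 = 2.4231

2.42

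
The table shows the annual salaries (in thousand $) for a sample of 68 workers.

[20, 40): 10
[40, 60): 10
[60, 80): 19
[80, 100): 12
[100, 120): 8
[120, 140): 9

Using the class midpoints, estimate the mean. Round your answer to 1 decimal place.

77.4

Midpoints: 30, 50, 70, 90, 110, 130
Σfm = 10×30 + 10×50 + 19×70 + 12×90 + 8×110 + 9×130 = 5260
n = Σf = 68
Mean = 5260 / 68 = 77.3529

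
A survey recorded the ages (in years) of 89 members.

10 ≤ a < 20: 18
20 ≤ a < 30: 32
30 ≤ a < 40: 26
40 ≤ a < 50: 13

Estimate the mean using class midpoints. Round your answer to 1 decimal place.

Midpoints: 15, 25, 35, 45
Σfm = 18×15 + 32×25 + 26×35 + 13×45 = 2565
n = Σf = 89
Mean = 2565 / 89 = 28.8202

28.8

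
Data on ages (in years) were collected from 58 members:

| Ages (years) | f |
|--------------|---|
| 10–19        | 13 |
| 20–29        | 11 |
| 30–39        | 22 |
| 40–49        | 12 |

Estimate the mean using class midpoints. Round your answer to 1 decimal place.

Midpoints: 14.5, 24.5, 34.5, 44.5
Σfm = 13×14.5 + 11×24.5 + 22×34.5 + 12×44.5 = 1751
n = Σf = 58
Mean = 1751 / 58 = 30.1897

30.2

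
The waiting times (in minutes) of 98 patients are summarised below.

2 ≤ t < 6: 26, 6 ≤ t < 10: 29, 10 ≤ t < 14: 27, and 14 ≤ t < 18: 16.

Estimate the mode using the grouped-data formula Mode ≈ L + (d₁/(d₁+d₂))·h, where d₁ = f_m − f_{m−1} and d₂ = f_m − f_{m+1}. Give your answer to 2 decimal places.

Modal class: 6 ≤ t < 10 (highest frequency 29).
d₁ = 29 − 26 = 3, d₂ = 29 − 27 = 2
Mode ≈ 6 + (3/(3+2)) × 4 = 6 + 2.4000 = 8.4000

8.40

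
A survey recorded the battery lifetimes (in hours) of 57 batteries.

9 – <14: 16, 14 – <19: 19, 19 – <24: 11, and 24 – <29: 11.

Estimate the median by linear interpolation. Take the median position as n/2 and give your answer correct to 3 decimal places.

Cumulative frequencies: 16, 35, 46, 57
n = 57; position = n/2 = 28.5.
This falls in the class 14 – <19: L = 14, F = 16, f = 19, h = 5.
Median ≈ 14 + ((28.5 − 16) / 19) × 5 = 17.2895

17.289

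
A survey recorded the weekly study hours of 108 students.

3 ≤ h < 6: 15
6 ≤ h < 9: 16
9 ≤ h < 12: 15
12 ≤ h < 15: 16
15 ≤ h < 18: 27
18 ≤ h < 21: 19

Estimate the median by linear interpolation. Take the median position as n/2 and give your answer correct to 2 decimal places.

Cumulative frequencies: 15, 31, 46, 62, 89, 108
n = 108; position = n/2 = 54.
This falls in the class 12 ≤ h < 15: L = 12, F = 46, f = 16, h = 3.
Median ≈ 12 + ((54 − 46) / 16) × 3 = 13.5000

13.50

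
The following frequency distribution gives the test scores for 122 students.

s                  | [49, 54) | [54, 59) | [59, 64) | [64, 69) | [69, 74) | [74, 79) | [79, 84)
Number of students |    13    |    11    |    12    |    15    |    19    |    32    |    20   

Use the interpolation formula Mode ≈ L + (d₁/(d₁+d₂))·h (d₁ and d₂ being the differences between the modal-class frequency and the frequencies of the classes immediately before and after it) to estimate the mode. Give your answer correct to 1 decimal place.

76.6

Modal class: [74, 79) (highest frequency 32).
d₁ = 32 − 19 = 13, d₂ = 32 − 20 = 12
Mode ≈ 74 + (13/(13+12)) × 5 = 74 + 2.6000 = 76.6000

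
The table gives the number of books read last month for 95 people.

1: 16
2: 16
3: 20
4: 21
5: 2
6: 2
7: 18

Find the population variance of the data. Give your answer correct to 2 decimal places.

Values: 1, 2, 3, 4, 5, 6, 7
n = 95, Σfx = 340, mean = 3.5789
Σfx² = 1600
Σf(x − x̄)² = Σfx² − (Σfx)²/n = 1600 − 340²/95 = 383.1579
Population variance = 383.1579 / 95 = 4.0332

4.03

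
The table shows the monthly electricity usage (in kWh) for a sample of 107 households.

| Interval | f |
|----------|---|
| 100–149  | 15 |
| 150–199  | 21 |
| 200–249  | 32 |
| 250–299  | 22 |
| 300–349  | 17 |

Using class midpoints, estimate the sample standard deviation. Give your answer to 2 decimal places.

Midpoints: 124.5, 174.5, 224.5, 274.5, 324.5
n = 107, Σfm = 24271.5, mean = 226.8364
Σfm² = 5932576.75
Σf(m − x̄)² = Σfm² − (Σfm)²/n = 5932576.75 − 24271.5²/107 = 426915.8879
Sample variance = 426915.8879 / 106 = 4027.5084
Standard deviation = √4027.5084 = 63.4627

63.46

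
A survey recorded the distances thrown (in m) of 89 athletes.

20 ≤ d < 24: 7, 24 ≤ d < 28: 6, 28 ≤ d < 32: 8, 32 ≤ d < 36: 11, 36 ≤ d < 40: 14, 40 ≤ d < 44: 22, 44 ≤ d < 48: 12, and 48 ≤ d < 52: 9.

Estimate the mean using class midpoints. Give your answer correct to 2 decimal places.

38.00

Midpoints: 22, 26, 30, 34, 38, 42, 46, 50
Σfm = 7×22 + 6×26 + 8×30 + 11×34 + 14×38 + 22×42 + 12×46 + 9×50 = 3382
n = Σf = 89
Mean = 3382 / 89 = 38.0000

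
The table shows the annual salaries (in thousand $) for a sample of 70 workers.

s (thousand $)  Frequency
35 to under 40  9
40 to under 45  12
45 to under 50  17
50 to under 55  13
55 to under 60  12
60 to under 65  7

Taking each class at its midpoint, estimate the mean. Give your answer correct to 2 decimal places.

Midpoints: 37.5, 42.5, 47.5, 52.5, 57.5, 62.5
Σfm = 9×37.5 + 12×42.5 + 17×47.5 + 13×52.5 + 12×57.5 + 7×62.5 = 3465
n = Σf = 70
Mean = 3465 / 70 = 49.5000

49.50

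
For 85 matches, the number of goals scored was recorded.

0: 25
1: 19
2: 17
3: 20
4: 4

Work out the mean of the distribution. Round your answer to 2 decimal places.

1.52

Values: 0, 1, 2, 3, 4
Σfx = 25×0 + 19×1 + 17×2 + 20×3 + 4×4 = 129
n = Σf = 85
Mean = 129 / 85 = 1.5176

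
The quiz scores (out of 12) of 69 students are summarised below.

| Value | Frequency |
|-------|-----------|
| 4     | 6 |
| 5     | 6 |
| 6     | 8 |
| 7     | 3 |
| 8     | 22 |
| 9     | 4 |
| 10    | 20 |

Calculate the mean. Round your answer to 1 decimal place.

7.8

Values: 4, 5, 6, 7, 8, 9, 10
Σfx = 6×4 + 6×5 + 8×6 + 3×7 + 22×8 + 4×9 + 20×10 = 535
n = Σf = 69
Mean = 535 / 69 = 7.7536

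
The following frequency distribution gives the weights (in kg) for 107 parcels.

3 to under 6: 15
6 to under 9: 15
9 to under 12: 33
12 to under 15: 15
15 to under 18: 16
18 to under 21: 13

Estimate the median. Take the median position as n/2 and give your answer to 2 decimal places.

Cumulative frequencies: 15, 30, 63, 78, 94, 107
n = 107; position = n/2 = 53.5.
This falls in the class 9 to under 12: L = 9, F = 30, f = 33, h = 3.
Median ≈ 9 + ((53.5 − 30) / 33) × 3 = 11.1364

11.14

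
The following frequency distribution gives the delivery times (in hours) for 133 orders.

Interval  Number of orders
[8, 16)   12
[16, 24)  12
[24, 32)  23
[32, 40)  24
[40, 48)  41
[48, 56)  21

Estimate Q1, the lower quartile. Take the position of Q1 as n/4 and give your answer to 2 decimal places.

27.22

Cumulative frequencies: 12, 24, 47, 71, 112, 133
n = 133; position = n/4 = 33.25.
This falls in the class [24, 32): L = 24, F = 24, f = 23, h = 8.
Lower quartile ≈ 24 + ((33.25 − 24) / 23) × 8 = 27.2174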